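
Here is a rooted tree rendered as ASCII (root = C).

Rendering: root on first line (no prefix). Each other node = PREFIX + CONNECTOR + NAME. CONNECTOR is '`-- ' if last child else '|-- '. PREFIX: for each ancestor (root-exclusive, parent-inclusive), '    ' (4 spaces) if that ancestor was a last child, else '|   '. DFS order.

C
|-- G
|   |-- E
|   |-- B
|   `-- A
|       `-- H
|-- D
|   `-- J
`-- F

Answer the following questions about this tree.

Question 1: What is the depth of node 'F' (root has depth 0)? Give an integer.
Answer: 1

Derivation:
Path from root to F: C -> F
Depth = number of edges = 1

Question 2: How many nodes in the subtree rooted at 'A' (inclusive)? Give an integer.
Subtree rooted at A contains: A, H
Count = 2

Answer: 2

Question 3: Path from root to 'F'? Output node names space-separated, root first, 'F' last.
Walk down from root: C -> F

Answer: C F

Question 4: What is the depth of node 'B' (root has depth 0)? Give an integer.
Path from root to B: C -> G -> B
Depth = number of edges = 2

Answer: 2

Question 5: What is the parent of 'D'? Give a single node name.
Answer: C

Derivation:
Scan adjacency: D appears as child of C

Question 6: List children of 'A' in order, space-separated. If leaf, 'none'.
Node A's children (from adjacency): H

Answer: H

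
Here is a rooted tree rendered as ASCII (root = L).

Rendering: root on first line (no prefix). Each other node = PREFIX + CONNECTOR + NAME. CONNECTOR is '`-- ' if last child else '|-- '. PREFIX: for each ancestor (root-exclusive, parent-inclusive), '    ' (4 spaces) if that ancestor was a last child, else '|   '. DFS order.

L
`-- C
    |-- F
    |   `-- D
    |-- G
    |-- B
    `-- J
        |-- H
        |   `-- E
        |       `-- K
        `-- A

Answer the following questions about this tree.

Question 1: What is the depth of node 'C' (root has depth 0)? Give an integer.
Path from root to C: L -> C
Depth = number of edges = 1

Answer: 1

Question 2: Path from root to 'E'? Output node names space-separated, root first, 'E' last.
Answer: L C J H E

Derivation:
Walk down from root: L -> C -> J -> H -> E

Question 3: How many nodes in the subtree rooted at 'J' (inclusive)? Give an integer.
Subtree rooted at J contains: A, E, H, J, K
Count = 5

Answer: 5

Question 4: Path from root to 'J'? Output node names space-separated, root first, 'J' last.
Walk down from root: L -> C -> J

Answer: L C J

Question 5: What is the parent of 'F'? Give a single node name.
Answer: C

Derivation:
Scan adjacency: F appears as child of C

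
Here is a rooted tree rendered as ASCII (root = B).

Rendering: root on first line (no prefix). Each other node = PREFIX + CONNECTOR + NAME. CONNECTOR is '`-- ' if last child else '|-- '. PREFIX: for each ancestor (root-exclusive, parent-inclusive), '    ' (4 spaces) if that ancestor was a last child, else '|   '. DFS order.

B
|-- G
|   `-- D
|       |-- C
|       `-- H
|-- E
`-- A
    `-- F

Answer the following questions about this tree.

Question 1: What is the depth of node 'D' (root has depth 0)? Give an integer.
Path from root to D: B -> G -> D
Depth = number of edges = 2

Answer: 2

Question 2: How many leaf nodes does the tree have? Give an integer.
Leaves (nodes with no children): C, E, F, H

Answer: 4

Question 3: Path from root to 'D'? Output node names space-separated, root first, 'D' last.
Answer: B G D

Derivation:
Walk down from root: B -> G -> D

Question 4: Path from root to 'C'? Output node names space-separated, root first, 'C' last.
Walk down from root: B -> G -> D -> C

Answer: B G D C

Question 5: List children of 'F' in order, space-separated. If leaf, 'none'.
Answer: none

Derivation:
Node F's children (from adjacency): (leaf)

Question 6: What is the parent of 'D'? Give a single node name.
Answer: G

Derivation:
Scan adjacency: D appears as child of G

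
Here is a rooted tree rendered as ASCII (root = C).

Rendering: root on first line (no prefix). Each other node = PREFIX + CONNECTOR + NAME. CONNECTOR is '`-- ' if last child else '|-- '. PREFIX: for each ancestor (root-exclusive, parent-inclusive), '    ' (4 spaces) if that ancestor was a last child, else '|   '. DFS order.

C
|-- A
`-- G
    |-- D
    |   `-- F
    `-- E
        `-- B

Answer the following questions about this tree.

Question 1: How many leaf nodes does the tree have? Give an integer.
Answer: 3

Derivation:
Leaves (nodes with no children): A, B, F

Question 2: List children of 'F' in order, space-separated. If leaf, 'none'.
Answer: none

Derivation:
Node F's children (from adjacency): (leaf)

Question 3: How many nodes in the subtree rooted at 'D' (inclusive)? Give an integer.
Answer: 2

Derivation:
Subtree rooted at D contains: D, F
Count = 2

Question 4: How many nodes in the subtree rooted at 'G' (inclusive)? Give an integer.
Answer: 5

Derivation:
Subtree rooted at G contains: B, D, E, F, G
Count = 5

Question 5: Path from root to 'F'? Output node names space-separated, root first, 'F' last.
Answer: C G D F

Derivation:
Walk down from root: C -> G -> D -> F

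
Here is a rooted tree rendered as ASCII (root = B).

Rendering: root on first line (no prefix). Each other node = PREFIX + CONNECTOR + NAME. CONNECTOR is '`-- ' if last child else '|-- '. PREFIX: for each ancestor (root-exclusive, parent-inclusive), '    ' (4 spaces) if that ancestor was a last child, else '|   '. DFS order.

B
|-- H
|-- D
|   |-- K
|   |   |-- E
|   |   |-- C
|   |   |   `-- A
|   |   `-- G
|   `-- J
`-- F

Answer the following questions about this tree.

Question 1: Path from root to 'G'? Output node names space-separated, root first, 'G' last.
Walk down from root: B -> D -> K -> G

Answer: B D K G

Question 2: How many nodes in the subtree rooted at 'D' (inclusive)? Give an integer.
Answer: 7

Derivation:
Subtree rooted at D contains: A, C, D, E, G, J, K
Count = 7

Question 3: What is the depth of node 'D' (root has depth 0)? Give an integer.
Answer: 1

Derivation:
Path from root to D: B -> D
Depth = number of edges = 1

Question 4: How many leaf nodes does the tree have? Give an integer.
Answer: 6

Derivation:
Leaves (nodes with no children): A, E, F, G, H, J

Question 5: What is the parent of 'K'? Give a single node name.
Answer: D

Derivation:
Scan adjacency: K appears as child of D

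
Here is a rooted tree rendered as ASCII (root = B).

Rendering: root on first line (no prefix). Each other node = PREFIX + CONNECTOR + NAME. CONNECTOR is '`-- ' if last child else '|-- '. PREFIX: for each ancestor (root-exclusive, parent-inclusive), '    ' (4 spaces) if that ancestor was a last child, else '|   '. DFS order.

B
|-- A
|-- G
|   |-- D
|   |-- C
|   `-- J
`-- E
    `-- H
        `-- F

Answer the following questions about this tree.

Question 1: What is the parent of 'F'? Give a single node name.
Answer: H

Derivation:
Scan adjacency: F appears as child of H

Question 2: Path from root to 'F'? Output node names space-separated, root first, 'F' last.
Answer: B E H F

Derivation:
Walk down from root: B -> E -> H -> F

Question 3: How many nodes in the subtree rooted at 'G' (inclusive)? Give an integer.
Answer: 4

Derivation:
Subtree rooted at G contains: C, D, G, J
Count = 4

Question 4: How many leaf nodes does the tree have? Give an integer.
Answer: 5

Derivation:
Leaves (nodes with no children): A, C, D, F, J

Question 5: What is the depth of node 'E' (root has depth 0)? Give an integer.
Answer: 1

Derivation:
Path from root to E: B -> E
Depth = number of edges = 1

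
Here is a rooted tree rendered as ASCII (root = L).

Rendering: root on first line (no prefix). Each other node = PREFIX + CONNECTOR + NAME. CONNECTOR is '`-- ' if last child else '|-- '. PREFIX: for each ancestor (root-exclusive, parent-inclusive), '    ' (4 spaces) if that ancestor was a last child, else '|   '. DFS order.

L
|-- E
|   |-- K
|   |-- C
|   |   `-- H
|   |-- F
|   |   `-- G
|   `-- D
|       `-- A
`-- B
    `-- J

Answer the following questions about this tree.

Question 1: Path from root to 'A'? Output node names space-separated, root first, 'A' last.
Walk down from root: L -> E -> D -> A

Answer: L E D A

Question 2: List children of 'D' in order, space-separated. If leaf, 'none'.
Node D's children (from adjacency): A

Answer: A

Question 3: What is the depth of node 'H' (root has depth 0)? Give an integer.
Answer: 3

Derivation:
Path from root to H: L -> E -> C -> H
Depth = number of edges = 3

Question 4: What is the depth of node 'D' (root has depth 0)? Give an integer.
Answer: 2

Derivation:
Path from root to D: L -> E -> D
Depth = number of edges = 2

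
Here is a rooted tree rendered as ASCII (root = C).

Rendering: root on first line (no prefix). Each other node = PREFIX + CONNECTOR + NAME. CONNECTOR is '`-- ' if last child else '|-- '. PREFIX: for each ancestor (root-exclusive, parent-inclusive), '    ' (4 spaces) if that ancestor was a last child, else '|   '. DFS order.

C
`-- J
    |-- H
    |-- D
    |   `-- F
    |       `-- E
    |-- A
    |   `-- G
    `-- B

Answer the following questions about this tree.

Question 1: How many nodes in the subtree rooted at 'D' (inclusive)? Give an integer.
Subtree rooted at D contains: D, E, F
Count = 3

Answer: 3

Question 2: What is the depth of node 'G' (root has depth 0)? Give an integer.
Path from root to G: C -> J -> A -> G
Depth = number of edges = 3

Answer: 3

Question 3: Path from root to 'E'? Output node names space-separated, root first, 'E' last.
Answer: C J D F E

Derivation:
Walk down from root: C -> J -> D -> F -> E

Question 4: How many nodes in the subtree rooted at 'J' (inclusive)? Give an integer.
Answer: 8

Derivation:
Subtree rooted at J contains: A, B, D, E, F, G, H, J
Count = 8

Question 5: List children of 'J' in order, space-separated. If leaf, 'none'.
Answer: H D A B

Derivation:
Node J's children (from adjacency): H, D, A, B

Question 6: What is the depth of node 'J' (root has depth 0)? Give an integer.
Answer: 1

Derivation:
Path from root to J: C -> J
Depth = number of edges = 1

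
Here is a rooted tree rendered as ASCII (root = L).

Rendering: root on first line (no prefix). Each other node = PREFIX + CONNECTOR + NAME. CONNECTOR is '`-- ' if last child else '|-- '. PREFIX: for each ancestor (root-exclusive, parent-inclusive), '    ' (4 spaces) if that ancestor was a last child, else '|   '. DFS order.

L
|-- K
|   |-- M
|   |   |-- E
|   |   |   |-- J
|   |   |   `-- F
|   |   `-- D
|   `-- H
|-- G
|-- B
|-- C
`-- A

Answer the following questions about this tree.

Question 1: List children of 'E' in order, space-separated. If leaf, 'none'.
Node E's children (from adjacency): J, F

Answer: J F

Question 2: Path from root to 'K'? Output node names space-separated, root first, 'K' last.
Walk down from root: L -> K

Answer: L K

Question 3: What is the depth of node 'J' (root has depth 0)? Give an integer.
Path from root to J: L -> K -> M -> E -> J
Depth = number of edges = 4

Answer: 4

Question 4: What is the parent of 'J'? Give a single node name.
Scan adjacency: J appears as child of E

Answer: E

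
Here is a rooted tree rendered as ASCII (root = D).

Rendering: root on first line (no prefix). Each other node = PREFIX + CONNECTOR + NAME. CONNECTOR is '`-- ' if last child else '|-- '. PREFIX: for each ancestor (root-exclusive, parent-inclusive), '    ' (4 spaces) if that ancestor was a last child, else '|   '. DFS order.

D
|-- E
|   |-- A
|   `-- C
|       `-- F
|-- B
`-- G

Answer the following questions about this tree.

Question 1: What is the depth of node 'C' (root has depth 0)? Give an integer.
Path from root to C: D -> E -> C
Depth = number of edges = 2

Answer: 2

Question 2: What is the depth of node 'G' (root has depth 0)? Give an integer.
Answer: 1

Derivation:
Path from root to G: D -> G
Depth = number of edges = 1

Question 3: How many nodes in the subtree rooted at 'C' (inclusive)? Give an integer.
Answer: 2

Derivation:
Subtree rooted at C contains: C, F
Count = 2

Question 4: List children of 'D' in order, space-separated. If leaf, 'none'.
Answer: E B G

Derivation:
Node D's children (from adjacency): E, B, G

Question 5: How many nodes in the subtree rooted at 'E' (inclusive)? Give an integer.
Subtree rooted at E contains: A, C, E, F
Count = 4

Answer: 4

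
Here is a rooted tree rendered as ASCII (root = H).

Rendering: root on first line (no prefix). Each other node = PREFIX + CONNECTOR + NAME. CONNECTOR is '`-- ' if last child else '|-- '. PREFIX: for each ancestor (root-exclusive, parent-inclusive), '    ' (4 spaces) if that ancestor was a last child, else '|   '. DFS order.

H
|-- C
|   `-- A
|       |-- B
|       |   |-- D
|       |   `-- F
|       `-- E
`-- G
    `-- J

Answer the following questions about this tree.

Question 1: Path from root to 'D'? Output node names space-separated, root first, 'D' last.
Answer: H C A B D

Derivation:
Walk down from root: H -> C -> A -> B -> D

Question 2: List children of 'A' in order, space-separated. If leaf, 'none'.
Answer: B E

Derivation:
Node A's children (from adjacency): B, E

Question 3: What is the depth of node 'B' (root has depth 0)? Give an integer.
Answer: 3

Derivation:
Path from root to B: H -> C -> A -> B
Depth = number of edges = 3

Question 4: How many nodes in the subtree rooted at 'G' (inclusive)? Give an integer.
Answer: 2

Derivation:
Subtree rooted at G contains: G, J
Count = 2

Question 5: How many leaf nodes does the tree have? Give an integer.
Leaves (nodes with no children): D, E, F, J

Answer: 4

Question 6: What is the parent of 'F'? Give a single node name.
Scan adjacency: F appears as child of B

Answer: B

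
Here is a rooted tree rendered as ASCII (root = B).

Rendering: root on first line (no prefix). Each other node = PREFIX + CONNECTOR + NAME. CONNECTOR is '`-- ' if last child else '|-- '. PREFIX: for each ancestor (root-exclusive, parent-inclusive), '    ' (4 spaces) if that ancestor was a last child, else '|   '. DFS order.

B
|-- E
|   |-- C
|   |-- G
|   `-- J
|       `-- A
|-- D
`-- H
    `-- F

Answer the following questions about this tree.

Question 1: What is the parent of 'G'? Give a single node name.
Answer: E

Derivation:
Scan adjacency: G appears as child of E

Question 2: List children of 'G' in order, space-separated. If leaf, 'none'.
Node G's children (from adjacency): (leaf)

Answer: none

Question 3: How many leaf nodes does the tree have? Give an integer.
Leaves (nodes with no children): A, C, D, F, G

Answer: 5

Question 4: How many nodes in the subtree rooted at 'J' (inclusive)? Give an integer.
Answer: 2

Derivation:
Subtree rooted at J contains: A, J
Count = 2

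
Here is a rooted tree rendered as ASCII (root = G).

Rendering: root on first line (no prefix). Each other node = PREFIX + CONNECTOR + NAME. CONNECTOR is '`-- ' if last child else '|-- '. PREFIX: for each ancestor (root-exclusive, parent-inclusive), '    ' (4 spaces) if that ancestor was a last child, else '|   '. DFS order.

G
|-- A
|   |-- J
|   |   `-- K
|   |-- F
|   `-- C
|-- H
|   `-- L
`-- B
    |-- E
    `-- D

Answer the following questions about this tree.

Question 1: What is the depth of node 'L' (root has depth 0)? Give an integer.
Path from root to L: G -> H -> L
Depth = number of edges = 2

Answer: 2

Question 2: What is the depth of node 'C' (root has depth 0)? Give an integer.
Path from root to C: G -> A -> C
Depth = number of edges = 2

Answer: 2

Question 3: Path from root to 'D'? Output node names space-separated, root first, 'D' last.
Walk down from root: G -> B -> D

Answer: G B D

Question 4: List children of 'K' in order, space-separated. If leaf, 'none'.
Answer: none

Derivation:
Node K's children (from adjacency): (leaf)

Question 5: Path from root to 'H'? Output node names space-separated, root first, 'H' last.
Walk down from root: G -> H

Answer: G H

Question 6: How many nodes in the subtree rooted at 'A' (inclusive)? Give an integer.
Answer: 5

Derivation:
Subtree rooted at A contains: A, C, F, J, K
Count = 5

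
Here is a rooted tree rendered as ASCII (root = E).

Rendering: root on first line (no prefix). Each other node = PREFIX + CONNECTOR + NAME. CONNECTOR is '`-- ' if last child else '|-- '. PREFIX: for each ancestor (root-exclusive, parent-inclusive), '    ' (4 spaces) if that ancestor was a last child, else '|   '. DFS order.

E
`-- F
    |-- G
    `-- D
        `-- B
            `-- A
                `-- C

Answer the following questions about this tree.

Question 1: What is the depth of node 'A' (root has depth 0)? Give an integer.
Answer: 4

Derivation:
Path from root to A: E -> F -> D -> B -> A
Depth = number of edges = 4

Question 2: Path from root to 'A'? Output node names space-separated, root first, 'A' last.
Answer: E F D B A

Derivation:
Walk down from root: E -> F -> D -> B -> A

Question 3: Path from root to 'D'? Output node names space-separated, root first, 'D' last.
Walk down from root: E -> F -> D

Answer: E F D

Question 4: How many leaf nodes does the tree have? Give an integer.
Leaves (nodes with no children): C, G

Answer: 2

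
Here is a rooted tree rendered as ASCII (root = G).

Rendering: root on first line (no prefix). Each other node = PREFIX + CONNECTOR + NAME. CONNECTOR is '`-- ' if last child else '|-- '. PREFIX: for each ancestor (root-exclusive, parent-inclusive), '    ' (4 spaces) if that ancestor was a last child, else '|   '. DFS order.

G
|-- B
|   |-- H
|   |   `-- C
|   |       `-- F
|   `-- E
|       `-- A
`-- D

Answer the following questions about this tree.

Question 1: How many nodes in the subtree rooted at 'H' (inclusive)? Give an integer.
Answer: 3

Derivation:
Subtree rooted at H contains: C, F, H
Count = 3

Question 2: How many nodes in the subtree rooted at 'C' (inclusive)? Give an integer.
Subtree rooted at C contains: C, F
Count = 2

Answer: 2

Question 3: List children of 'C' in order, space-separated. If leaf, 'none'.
Answer: F

Derivation:
Node C's children (from adjacency): F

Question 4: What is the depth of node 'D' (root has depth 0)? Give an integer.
Answer: 1

Derivation:
Path from root to D: G -> D
Depth = number of edges = 1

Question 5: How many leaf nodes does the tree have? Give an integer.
Leaves (nodes with no children): A, D, F

Answer: 3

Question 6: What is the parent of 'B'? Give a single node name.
Scan adjacency: B appears as child of G

Answer: G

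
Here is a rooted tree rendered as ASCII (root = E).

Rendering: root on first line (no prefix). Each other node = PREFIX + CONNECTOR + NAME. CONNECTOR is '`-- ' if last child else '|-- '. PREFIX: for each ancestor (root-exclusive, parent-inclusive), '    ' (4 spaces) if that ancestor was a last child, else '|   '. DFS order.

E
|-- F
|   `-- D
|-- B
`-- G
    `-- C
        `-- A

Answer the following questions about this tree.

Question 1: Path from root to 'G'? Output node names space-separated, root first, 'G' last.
Answer: E G

Derivation:
Walk down from root: E -> G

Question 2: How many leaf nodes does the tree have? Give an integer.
Answer: 3

Derivation:
Leaves (nodes with no children): A, B, D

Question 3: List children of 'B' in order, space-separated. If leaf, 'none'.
Answer: none

Derivation:
Node B's children (from adjacency): (leaf)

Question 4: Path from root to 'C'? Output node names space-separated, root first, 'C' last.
Walk down from root: E -> G -> C

Answer: E G C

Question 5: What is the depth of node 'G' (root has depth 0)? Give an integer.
Answer: 1

Derivation:
Path from root to G: E -> G
Depth = number of edges = 1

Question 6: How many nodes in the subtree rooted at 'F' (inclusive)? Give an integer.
Subtree rooted at F contains: D, F
Count = 2

Answer: 2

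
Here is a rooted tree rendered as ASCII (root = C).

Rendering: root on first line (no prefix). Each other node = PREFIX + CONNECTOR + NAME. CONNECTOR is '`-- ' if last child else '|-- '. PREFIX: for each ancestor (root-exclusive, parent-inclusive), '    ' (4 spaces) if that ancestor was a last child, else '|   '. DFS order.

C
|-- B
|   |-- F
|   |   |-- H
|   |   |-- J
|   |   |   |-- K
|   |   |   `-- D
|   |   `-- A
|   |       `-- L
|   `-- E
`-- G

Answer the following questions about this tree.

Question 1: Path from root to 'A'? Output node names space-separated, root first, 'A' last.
Walk down from root: C -> B -> F -> A

Answer: C B F A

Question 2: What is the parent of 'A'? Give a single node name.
Scan adjacency: A appears as child of F

Answer: F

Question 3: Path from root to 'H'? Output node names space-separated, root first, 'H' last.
Answer: C B F H

Derivation:
Walk down from root: C -> B -> F -> H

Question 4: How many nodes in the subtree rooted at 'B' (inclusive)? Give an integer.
Subtree rooted at B contains: A, B, D, E, F, H, J, K, L
Count = 9

Answer: 9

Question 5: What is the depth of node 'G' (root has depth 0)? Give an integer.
Answer: 1

Derivation:
Path from root to G: C -> G
Depth = number of edges = 1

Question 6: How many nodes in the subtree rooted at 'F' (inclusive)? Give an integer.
Answer: 7

Derivation:
Subtree rooted at F contains: A, D, F, H, J, K, L
Count = 7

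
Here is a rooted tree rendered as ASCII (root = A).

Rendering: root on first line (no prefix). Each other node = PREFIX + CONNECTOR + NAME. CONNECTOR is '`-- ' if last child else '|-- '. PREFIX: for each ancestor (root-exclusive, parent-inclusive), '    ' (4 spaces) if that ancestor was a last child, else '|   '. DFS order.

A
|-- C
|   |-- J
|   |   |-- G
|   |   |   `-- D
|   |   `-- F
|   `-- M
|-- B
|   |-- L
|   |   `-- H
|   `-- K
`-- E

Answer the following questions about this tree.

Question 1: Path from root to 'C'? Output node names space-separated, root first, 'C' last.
Walk down from root: A -> C

Answer: A C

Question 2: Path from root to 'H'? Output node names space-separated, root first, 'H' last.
Answer: A B L H

Derivation:
Walk down from root: A -> B -> L -> H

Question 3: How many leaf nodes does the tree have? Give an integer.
Answer: 6

Derivation:
Leaves (nodes with no children): D, E, F, H, K, M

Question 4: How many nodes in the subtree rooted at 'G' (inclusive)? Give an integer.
Answer: 2

Derivation:
Subtree rooted at G contains: D, G
Count = 2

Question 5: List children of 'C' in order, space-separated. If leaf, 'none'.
Answer: J M

Derivation:
Node C's children (from adjacency): J, M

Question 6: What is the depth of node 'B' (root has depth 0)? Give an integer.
Answer: 1

Derivation:
Path from root to B: A -> B
Depth = number of edges = 1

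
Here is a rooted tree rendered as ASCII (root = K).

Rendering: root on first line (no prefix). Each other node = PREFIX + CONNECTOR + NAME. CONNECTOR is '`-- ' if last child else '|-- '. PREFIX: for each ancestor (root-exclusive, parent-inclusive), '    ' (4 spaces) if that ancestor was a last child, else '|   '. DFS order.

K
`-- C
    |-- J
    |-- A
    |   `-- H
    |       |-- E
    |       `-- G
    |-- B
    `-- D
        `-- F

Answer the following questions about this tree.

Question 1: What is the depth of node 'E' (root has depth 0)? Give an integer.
Answer: 4

Derivation:
Path from root to E: K -> C -> A -> H -> E
Depth = number of edges = 4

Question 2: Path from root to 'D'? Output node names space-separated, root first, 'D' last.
Walk down from root: K -> C -> D

Answer: K C D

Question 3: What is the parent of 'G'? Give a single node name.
Answer: H

Derivation:
Scan adjacency: G appears as child of H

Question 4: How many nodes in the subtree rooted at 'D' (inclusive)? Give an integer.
Subtree rooted at D contains: D, F
Count = 2

Answer: 2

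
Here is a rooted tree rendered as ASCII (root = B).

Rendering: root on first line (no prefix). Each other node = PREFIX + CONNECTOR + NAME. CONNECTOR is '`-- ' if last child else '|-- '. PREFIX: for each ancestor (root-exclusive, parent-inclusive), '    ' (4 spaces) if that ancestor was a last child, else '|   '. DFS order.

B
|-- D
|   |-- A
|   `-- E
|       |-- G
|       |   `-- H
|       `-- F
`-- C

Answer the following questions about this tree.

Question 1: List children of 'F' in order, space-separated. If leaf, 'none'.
Node F's children (from adjacency): (leaf)

Answer: none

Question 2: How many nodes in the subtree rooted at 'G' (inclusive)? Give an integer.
Answer: 2

Derivation:
Subtree rooted at G contains: G, H
Count = 2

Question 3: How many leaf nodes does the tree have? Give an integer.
Leaves (nodes with no children): A, C, F, H

Answer: 4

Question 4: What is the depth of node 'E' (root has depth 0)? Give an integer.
Answer: 2

Derivation:
Path from root to E: B -> D -> E
Depth = number of edges = 2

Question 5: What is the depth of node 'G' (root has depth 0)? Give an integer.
Path from root to G: B -> D -> E -> G
Depth = number of edges = 3

Answer: 3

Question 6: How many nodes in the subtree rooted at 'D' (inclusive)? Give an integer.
Subtree rooted at D contains: A, D, E, F, G, H
Count = 6

Answer: 6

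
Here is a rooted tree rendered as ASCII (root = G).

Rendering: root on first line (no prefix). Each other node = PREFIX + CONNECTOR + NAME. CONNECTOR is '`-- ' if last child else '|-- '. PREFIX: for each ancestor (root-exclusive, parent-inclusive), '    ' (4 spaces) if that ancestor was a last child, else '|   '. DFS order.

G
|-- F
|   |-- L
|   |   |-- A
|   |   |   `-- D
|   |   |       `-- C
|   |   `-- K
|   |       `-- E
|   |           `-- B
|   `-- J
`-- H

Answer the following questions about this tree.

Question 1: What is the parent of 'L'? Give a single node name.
Answer: F

Derivation:
Scan adjacency: L appears as child of F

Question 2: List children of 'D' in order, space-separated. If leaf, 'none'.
Node D's children (from adjacency): C

Answer: C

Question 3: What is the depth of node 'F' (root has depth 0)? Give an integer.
Answer: 1

Derivation:
Path from root to F: G -> F
Depth = number of edges = 1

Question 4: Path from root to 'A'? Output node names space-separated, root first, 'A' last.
Walk down from root: G -> F -> L -> A

Answer: G F L A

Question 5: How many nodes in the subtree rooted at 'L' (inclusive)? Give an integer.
Subtree rooted at L contains: A, B, C, D, E, K, L
Count = 7

Answer: 7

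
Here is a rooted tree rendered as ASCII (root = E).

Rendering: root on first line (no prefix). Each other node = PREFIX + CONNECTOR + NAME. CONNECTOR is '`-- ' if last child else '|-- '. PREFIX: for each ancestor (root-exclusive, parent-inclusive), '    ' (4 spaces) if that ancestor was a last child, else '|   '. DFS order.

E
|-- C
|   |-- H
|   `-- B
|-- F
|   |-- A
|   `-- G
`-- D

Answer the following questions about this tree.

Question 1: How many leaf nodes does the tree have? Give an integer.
Answer: 5

Derivation:
Leaves (nodes with no children): A, B, D, G, H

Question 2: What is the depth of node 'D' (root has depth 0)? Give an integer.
Path from root to D: E -> D
Depth = number of edges = 1

Answer: 1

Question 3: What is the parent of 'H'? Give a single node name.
Answer: C

Derivation:
Scan adjacency: H appears as child of C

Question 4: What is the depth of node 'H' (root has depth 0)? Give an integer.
Answer: 2

Derivation:
Path from root to H: E -> C -> H
Depth = number of edges = 2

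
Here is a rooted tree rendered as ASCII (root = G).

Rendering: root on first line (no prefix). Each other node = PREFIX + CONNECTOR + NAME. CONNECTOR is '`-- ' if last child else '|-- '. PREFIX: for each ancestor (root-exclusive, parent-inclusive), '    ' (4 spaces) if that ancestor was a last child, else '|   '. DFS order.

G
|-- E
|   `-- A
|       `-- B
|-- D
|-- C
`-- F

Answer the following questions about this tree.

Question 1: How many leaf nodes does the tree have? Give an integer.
Leaves (nodes with no children): B, C, D, F

Answer: 4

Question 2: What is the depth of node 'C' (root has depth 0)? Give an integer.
Answer: 1

Derivation:
Path from root to C: G -> C
Depth = number of edges = 1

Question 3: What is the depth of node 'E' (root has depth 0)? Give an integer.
Path from root to E: G -> E
Depth = number of edges = 1

Answer: 1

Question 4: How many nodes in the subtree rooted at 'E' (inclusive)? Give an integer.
Answer: 3

Derivation:
Subtree rooted at E contains: A, B, E
Count = 3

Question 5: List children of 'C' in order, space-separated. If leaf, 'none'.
Answer: none

Derivation:
Node C's children (from adjacency): (leaf)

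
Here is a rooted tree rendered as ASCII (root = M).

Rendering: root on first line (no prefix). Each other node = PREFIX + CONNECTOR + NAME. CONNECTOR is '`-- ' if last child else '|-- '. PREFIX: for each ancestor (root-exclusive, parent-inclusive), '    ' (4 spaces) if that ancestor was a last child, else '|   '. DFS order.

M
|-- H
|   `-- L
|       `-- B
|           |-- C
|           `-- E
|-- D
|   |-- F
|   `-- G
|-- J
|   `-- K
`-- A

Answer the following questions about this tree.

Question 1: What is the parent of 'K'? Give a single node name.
Answer: J

Derivation:
Scan adjacency: K appears as child of J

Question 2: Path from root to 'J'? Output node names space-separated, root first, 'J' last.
Answer: M J

Derivation:
Walk down from root: M -> J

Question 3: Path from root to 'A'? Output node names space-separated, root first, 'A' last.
Answer: M A

Derivation:
Walk down from root: M -> A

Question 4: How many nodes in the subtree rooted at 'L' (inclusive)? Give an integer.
Subtree rooted at L contains: B, C, E, L
Count = 4

Answer: 4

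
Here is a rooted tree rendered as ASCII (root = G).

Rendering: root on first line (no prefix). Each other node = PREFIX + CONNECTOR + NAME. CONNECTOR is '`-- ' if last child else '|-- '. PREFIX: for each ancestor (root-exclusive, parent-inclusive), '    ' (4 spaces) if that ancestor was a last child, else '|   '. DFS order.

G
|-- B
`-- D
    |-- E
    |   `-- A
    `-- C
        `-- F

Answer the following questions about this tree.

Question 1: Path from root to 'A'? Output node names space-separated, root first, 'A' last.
Walk down from root: G -> D -> E -> A

Answer: G D E A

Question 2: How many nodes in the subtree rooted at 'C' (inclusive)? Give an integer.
Answer: 2

Derivation:
Subtree rooted at C contains: C, F
Count = 2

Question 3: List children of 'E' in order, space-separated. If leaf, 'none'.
Node E's children (from adjacency): A

Answer: A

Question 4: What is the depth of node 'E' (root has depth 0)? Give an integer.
Path from root to E: G -> D -> E
Depth = number of edges = 2

Answer: 2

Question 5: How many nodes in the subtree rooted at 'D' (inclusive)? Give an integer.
Answer: 5

Derivation:
Subtree rooted at D contains: A, C, D, E, F
Count = 5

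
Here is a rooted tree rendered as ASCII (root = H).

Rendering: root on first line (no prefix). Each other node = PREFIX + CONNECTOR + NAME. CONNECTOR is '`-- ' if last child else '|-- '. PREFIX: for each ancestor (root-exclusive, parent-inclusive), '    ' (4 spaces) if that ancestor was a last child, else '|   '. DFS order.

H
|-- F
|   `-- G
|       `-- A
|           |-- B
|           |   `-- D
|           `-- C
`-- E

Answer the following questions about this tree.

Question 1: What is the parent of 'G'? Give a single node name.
Scan adjacency: G appears as child of F

Answer: F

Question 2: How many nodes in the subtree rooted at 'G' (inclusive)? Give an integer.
Subtree rooted at G contains: A, B, C, D, G
Count = 5

Answer: 5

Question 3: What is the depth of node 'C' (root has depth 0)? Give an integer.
Answer: 4

Derivation:
Path from root to C: H -> F -> G -> A -> C
Depth = number of edges = 4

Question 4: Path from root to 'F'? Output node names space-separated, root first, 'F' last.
Walk down from root: H -> F

Answer: H F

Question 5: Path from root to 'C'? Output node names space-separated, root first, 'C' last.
Walk down from root: H -> F -> G -> A -> C

Answer: H F G A C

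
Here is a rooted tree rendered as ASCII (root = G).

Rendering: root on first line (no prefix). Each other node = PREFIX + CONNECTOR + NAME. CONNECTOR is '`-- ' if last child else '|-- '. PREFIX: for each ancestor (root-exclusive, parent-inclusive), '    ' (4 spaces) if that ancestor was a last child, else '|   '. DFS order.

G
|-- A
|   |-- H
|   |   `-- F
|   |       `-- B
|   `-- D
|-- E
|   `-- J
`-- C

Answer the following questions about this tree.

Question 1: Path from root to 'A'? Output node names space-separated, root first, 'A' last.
Walk down from root: G -> A

Answer: G A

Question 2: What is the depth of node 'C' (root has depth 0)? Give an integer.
Answer: 1

Derivation:
Path from root to C: G -> C
Depth = number of edges = 1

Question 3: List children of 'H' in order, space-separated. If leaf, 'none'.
Node H's children (from adjacency): F

Answer: F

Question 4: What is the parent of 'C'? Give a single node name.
Answer: G

Derivation:
Scan adjacency: C appears as child of G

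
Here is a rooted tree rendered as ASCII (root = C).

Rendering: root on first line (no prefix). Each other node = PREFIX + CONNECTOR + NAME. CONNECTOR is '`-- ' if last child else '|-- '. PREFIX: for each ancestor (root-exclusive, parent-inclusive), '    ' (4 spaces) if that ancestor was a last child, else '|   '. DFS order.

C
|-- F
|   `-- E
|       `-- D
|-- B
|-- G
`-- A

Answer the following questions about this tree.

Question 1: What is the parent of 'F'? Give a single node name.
Answer: C

Derivation:
Scan adjacency: F appears as child of C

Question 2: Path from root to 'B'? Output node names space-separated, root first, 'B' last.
Answer: C B

Derivation:
Walk down from root: C -> B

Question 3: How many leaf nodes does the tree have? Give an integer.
Answer: 4

Derivation:
Leaves (nodes with no children): A, B, D, G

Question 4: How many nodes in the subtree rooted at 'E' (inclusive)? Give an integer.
Subtree rooted at E contains: D, E
Count = 2

Answer: 2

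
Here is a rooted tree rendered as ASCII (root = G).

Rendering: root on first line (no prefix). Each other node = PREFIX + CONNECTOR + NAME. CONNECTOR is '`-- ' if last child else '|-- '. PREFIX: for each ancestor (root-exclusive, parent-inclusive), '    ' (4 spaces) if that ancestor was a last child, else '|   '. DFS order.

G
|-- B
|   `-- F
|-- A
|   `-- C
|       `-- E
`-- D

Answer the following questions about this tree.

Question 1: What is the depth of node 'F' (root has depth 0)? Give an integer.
Path from root to F: G -> B -> F
Depth = number of edges = 2

Answer: 2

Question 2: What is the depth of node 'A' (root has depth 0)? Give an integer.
Path from root to A: G -> A
Depth = number of edges = 1

Answer: 1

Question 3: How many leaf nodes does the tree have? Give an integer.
Answer: 3

Derivation:
Leaves (nodes with no children): D, E, F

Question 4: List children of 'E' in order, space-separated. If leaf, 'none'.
Answer: none

Derivation:
Node E's children (from adjacency): (leaf)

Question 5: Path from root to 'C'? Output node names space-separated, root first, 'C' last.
Walk down from root: G -> A -> C

Answer: G A C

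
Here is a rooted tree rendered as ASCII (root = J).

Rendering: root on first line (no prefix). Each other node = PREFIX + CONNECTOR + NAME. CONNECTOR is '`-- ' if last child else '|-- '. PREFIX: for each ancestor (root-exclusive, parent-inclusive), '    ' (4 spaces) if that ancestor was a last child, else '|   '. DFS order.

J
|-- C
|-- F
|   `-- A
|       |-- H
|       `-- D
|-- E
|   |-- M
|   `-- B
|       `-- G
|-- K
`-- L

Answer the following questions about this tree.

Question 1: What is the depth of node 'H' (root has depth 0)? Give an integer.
Path from root to H: J -> F -> A -> H
Depth = number of edges = 3

Answer: 3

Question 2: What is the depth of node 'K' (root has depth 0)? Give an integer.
Path from root to K: J -> K
Depth = number of edges = 1

Answer: 1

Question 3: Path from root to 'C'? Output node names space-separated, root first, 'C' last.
Walk down from root: J -> C

Answer: J C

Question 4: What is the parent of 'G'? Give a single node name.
Scan adjacency: G appears as child of B

Answer: B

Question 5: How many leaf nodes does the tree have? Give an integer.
Answer: 7

Derivation:
Leaves (nodes with no children): C, D, G, H, K, L, M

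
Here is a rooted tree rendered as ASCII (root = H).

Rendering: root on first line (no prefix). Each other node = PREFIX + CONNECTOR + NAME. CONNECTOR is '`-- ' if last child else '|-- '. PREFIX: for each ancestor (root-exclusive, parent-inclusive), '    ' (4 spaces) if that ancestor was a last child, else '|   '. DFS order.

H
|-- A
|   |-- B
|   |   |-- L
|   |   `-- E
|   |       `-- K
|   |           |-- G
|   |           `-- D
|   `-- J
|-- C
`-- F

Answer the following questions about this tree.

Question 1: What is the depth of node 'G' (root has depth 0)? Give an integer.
Path from root to G: H -> A -> B -> E -> K -> G
Depth = number of edges = 5

Answer: 5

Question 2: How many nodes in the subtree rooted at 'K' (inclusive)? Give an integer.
Subtree rooted at K contains: D, G, K
Count = 3

Answer: 3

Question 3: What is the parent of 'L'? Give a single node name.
Scan adjacency: L appears as child of B

Answer: B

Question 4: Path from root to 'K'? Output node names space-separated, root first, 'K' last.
Answer: H A B E K

Derivation:
Walk down from root: H -> A -> B -> E -> K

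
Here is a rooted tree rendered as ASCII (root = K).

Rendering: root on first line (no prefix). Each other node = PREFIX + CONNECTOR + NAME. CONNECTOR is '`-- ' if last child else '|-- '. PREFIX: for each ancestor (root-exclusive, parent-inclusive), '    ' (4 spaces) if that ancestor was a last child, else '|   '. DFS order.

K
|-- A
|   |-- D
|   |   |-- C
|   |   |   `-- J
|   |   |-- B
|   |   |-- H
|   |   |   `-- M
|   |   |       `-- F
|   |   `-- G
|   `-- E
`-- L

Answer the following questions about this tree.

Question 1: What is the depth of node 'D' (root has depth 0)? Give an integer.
Path from root to D: K -> A -> D
Depth = number of edges = 2

Answer: 2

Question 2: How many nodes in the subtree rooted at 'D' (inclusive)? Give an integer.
Answer: 8

Derivation:
Subtree rooted at D contains: B, C, D, F, G, H, J, M
Count = 8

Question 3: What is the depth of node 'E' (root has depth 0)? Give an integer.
Answer: 2

Derivation:
Path from root to E: K -> A -> E
Depth = number of edges = 2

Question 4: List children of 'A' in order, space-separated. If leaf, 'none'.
Node A's children (from adjacency): D, E

Answer: D E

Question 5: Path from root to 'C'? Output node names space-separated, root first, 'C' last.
Walk down from root: K -> A -> D -> C

Answer: K A D C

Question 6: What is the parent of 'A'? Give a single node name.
Answer: K

Derivation:
Scan adjacency: A appears as child of K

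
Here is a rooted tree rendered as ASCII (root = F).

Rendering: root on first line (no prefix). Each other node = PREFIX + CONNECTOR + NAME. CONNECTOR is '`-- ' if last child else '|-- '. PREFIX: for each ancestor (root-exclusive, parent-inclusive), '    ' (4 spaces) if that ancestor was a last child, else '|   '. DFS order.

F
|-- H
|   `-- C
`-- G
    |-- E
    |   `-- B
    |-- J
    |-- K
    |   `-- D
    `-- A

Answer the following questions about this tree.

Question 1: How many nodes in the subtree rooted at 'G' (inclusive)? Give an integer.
Subtree rooted at G contains: A, B, D, E, G, J, K
Count = 7

Answer: 7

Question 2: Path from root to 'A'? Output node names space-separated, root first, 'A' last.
Walk down from root: F -> G -> A

Answer: F G A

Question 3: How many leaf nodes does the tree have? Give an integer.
Leaves (nodes with no children): A, B, C, D, J

Answer: 5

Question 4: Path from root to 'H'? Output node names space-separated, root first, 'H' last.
Walk down from root: F -> H

Answer: F H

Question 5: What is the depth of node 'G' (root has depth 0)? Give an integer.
Path from root to G: F -> G
Depth = number of edges = 1

Answer: 1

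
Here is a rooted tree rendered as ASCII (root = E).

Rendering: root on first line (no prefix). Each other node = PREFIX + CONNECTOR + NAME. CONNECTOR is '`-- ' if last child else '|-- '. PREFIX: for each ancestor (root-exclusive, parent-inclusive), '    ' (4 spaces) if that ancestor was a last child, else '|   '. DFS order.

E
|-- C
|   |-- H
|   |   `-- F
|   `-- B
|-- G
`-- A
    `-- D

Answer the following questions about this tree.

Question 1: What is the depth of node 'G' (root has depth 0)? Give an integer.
Answer: 1

Derivation:
Path from root to G: E -> G
Depth = number of edges = 1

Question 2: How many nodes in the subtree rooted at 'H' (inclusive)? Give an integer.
Answer: 2

Derivation:
Subtree rooted at H contains: F, H
Count = 2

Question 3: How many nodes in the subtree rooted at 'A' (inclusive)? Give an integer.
Answer: 2

Derivation:
Subtree rooted at A contains: A, D
Count = 2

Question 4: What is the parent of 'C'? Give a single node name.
Scan adjacency: C appears as child of E

Answer: E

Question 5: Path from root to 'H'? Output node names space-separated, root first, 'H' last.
Answer: E C H

Derivation:
Walk down from root: E -> C -> H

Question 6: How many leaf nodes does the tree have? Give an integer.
Answer: 4

Derivation:
Leaves (nodes with no children): B, D, F, G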